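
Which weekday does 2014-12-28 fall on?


Date: December 28, 2014
Anchor: Jan 1, 2014. With p = 2014 - 1 = 2013: (p + p//4 - p//100 + p//400) mod 7 = (2013 + 503 - 20 + 5) mod 7 = 2501 mod 7 = 2 -> Wednesday (Mon=0 ... Sun=6)
Days before December (Jan-Nov): 334; offset = 334 + 28 - 1 = 361
Weekday index = (2 + 361) mod 7 = 6

Day of the week: Sunday


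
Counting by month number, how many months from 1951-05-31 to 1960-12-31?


From May 1951 to December 1960
9 years * 12 = 108 months, plus 7 months = 115

115 months


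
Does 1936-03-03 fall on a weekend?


Anchor: Jan 1, 1936. With p = 1936 - 1 = 1935: (p + p//4 - p//100 + p//400) mod 7 = (1935 + 483 - 19 + 4) mod 7 = 2403 mod 7 = 2 -> Wednesday (Mon=0 ... Sun=6)
Day of year: 63; offset = 62
Weekday index = (2 + 62) mod 7 = 1 -> Tuesday
Weekend days: Saturday, Sunday

No


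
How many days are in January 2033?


January 2033

31 days


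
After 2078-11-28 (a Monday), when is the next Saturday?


Current: Monday
Target: Saturday
Days ahead: 5

Next Saturday: 2078-12-03


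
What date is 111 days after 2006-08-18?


Start: 2006-08-18, add 111 days
August 2006 has 31 days: 31 - 18 = 13 days to August 31 -> 98 left
September 2006 has 30 days -> 68 left
October 2006 has 31 days -> 37 left
November 2006 has 30 days -> 7 left
December 2006: 7 <= 31 -> lands on December 7

Result: 2006-12-07


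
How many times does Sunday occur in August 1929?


August 1929 has 31 days
Anchor: Jan 1, 1929. With p = 1929 - 1 = 1928: (p + p//4 - p//100 + p//400) mod 7 = (1928 + 482 - 19 + 4) mod 7 = 2395 mod 7 = 1 -> Tuesday (Mon=0 ... Sun=6)
Days before August (Jan-Jul): 212; August 1 index = (1 + 212) mod 7 = 3 -> Thursday
First Sunday is August 4
Sundays: 4, 11, 18, 25

4 Sundays


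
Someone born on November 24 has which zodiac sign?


Date: November 24
Conventional tropical zodiac dates: Sagittarius from November 22 onward; Capricorn starts December 22
November 24 falls within the Sagittarius range

Sagittarius


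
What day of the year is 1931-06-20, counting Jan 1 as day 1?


Date: June 20, 1931
Days in months 1 through 5: 151
Plus 20 days in June

Day of year: 171


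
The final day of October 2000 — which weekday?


October 2000 has 31 days
Anchor: Jan 1, 2000. With p = 2000 - 1 = 1999: (p + p//4 - p//100 + p//400) mod 7 = (1999 + 499 - 19 + 4) mod 7 = 2483 mod 7 = 5 -> Saturday (Mon=0 ... Sun=6)
Days before October (Jan-Sep): 274; October 1 index = (5 + 274) mod 7 = 6 -> Sunday
Last day offset: 31 - 1 = 30 days
Weekday index = (6 + 30) mod 7 = 1

Tuesday, October 31


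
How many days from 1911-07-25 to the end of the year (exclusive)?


Day of year: 206 of 365
Remaining = 365 - 206

159 days


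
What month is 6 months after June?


June is month 6
6 + 6 = 12

December


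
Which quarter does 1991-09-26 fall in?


Month: September (month 9)
Q1: Jan-Mar, Q2: Apr-Jun, Q3: Jul-Sep, Q4: Oct-Dec

Q3


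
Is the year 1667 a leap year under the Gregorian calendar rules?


Gregorian leap year rule: divisible by 4, but not by 100, unless also by 400.
1667 is not divisible by 4 -> not a leap year

No


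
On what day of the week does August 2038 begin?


Target: August 1, 2038
Anchor: Jan 1, 2038. With p = 2038 - 1 = 2037: (p + p//4 - p//100 + p//400) mod 7 = (2037 + 509 - 20 + 5) mod 7 = 2531 mod 7 = 4 -> Friday (Mon=0 ... Sun=6)
Days before August (Jan-Jul): 212 days
Weekday index = (4 + 212) mod 7 = 6

Sunday


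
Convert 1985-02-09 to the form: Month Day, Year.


ISO 1985-02-09 parses as year=1985, month=02, day=09
Month 2 -> February

February 9, 1985


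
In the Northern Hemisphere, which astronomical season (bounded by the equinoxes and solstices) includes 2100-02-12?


Date: February 12
Astronomical Winter (approx.; exact equinox/solstice day varies by year): December 21 to March 19
February 12 falls within the Winter window

Winter


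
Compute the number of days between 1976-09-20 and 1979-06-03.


From 1976-09-20 to 1979-06-03
1976-09-20: days before September = 31 + 29 + 31 + 30 + 31 + 30 + 31 + 31 = 244 (1976 is a leap year); day of year = 244 + 20 = 264
1979-06-03: days before June = 31 + 28 + 31 + 30 + 31 = 151 (1979 is not a leap year); day of year = 151 + 3 = 154
Rest of 1976: 366 - 264 = 102
Full years 1977 (365), 1978 (365): 730
Total = 102 + 730 + 154 = 986

986 days


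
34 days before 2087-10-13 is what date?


Start: 2087-10-13, subtract 34 days
Back 13 days from October 13 reaches September 30, 2087 -> 21 left
September 2087: 30 - 21 = 9 -> lands on September 9

Result: 2087-09-09


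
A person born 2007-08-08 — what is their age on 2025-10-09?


Birth: 2007-08-08
Reference: 2025-10-09
Year difference: 2025 - 2007 = 18

18 years old


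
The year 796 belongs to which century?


Century = (year - 1) // 100 + 1
= (796 - 1) // 100 + 1
= 795 // 100 + 1
= 7 + 1

8th century


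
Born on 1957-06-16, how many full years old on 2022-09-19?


Birth: 1957-06-16
Reference: 2022-09-19
Year difference: 2022 - 1957 = 65

65 years old


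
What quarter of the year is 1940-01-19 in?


Month: January (month 1)
Q1: Jan-Mar, Q2: Apr-Jun, Q3: Jul-Sep, Q4: Oct-Dec

Q1


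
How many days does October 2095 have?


October 2095

31 days


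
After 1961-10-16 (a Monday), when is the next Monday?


Current: Monday
Target: Monday
Days ahead: 7

Next Monday: 1961-10-23


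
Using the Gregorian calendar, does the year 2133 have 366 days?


Gregorian leap year rule: divisible by 4, but not by 100, unless also by 400.
2133 is not divisible by 4 -> not a leap year

No


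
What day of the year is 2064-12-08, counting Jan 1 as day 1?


Date: December 8, 2064
Days in months 1 through 11: 335
Plus 8 days in December

Day of year: 343


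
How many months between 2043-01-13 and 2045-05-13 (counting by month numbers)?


From January 2043 to May 2045
2 years * 12 = 24 months, plus 4 months = 28

28 months


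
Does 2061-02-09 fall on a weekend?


Anchor: Jan 1, 2061. With p = 2061 - 1 = 2060: (p + p//4 - p//100 + p//400) mod 7 = (2060 + 515 - 20 + 5) mod 7 = 2560 mod 7 = 5 -> Saturday (Mon=0 ... Sun=6)
Day of year: 40; offset = 39
Weekday index = (5 + 39) mod 7 = 2 -> Wednesday
Weekend days: Saturday, Sunday

No


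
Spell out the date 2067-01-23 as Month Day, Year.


ISO 2067-01-23 parses as year=2067, month=01, day=23
Month 1 -> January

January 23, 2067


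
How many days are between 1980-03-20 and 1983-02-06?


From 1980-03-20 to 1983-02-06
1980-03-20: days before March = 31 + 29 = 60 (1980 is a leap year); day of year = 60 + 20 = 80
1983-02-06: days before February = 31; day of year = 31 + 6 = 37
Rest of 1980: 366 - 80 = 286
Full years 1981 (365), 1982 (365): 730
Total = 286 + 730 + 37 = 1053

1053 days


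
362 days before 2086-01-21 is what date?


Start: 2086-01-21, subtract 362 days
Back 21 days from January 21 reaches December 31, 2085 -> 341 left
December 2085 has 31 days -> back to November 30, 2085 -> 310 left
November 2085 has 30 days -> back to October 31, 2085 -> 280 left
October 2085 has 31 days -> back to September 30, 2085 -> 249 left
September 2085 has 30 days -> back to August 31, 2085 -> 219 left
August 2085 has 31 days -> back to July 31, 2085 -> 188 left
July 2085 has 31 days -> back to June 30, 2085 -> 157 left
June 2085 has 30 days -> back to May 31, 2085 -> 127 left
May 2085 has 31 days -> back to April 30, 2085 -> 96 left
April 2085 has 30 days -> back to March 31, 2085 -> 66 left
March 2085 has 31 days -> back to February 28, 2085 -> 35 left
February 2085 has 28 days -> back to January 31, 2085 -> 7 left
January 2085: 31 - 7 = 24 -> lands on January 24

Result: 2085-01-24


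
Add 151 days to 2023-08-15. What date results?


Start: 2023-08-15, add 151 days
August 2023 has 31 days: 31 - 15 = 16 days to August 31 -> 135 left
September 2023 has 30 days -> 105 left
October 2023 has 31 days -> 74 left
November 2023 has 30 days -> 44 left
December 2023 has 31 days -> 13 left
January 2024: 13 <= 31 -> lands on January 13

Result: 2024-01-13


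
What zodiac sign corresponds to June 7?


Date: June 7
Conventional tropical zodiac dates: Gemini from May 21 onward; Cancer starts June 21
June 7 falls within the Gemini range

Gemini


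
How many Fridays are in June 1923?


June 1923 has 30 days
Anchor: Jan 1, 1923. With p = 1923 - 1 = 1922: (p + p//4 - p//100 + p//400) mod 7 = (1922 + 480 - 19 + 4) mod 7 = 2387 mod 7 = 0 -> Monday (Mon=0 ... Sun=6)
Days before June (Jan-May): 151; June 1 index = (0 + 151) mod 7 = 4 -> Friday
First Friday is June 1
Fridays: 1, 8, 15, 22, 29

5 Fridays


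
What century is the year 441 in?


Century = (year - 1) // 100 + 1
= (441 - 1) // 100 + 1
= 440 // 100 + 1
= 4 + 1

5th century


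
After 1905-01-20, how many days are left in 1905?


Day of year: 20 of 365
Remaining = 365 - 20

345 days


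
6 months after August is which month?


August is month 8
8 + 6 = 14; wrap: 14 - 12 = 2

February


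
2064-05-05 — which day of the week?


Date: May 5, 2064
Anchor: Jan 1, 2064. With p = 2064 - 1 = 2063: (p + p//4 - p//100 + p//400) mod 7 = (2063 + 515 - 20 + 5) mod 7 = 2563 mod 7 = 1 -> Tuesday (Mon=0 ... Sun=6)
Days before May (Jan-Apr): 121; offset = 121 + 5 - 1 = 125
Weekday index = (1 + 125) mod 7 = 0

Day of the week: Monday


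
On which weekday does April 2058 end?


April 2058 has 30 days
Anchor: Jan 1, 2058. With p = 2058 - 1 = 2057: (p + p//4 - p//100 + p//400) mod 7 = (2057 + 514 - 20 + 5) mod 7 = 2556 mod 7 = 1 -> Tuesday (Mon=0 ... Sun=6)
Days before April (Jan-Mar): 90; April 1 index = (1 + 90) mod 7 = 0 -> Monday
Last day offset: 30 - 1 = 29 days
Weekday index = (0 + 29) mod 7 = 1

Tuesday, April 30


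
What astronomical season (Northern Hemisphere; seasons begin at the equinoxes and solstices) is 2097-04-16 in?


Date: April 16
Astronomical Spring (approx.; exact equinox/solstice day varies by year): March 20 to June 20
April 16 falls within the Spring window

Spring


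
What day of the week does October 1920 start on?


Target: October 1, 1920
Anchor: Jan 1, 1920. With p = 1920 - 1 = 1919: (p + p//4 - p//100 + p//400) mod 7 = (1919 + 479 - 19 + 4) mod 7 = 2383 mod 7 = 3 -> Thursday (Mon=0 ... Sun=6)
Days before October (Jan-Sep): 274 days
Weekday index = (3 + 274) mod 7 = 4

Friday


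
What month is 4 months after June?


June is month 6
6 + 4 = 10

October


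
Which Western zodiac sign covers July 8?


Date: July 8
Conventional tropical zodiac dates: Cancer from June 21 onward; Leo starts July 23
July 8 falls within the Cancer range

Cancer


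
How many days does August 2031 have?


August 2031

31 days


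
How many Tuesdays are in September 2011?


September 2011 has 30 days
Anchor: Jan 1, 2011. With p = 2011 - 1 = 2010: (p + p//4 - p//100 + p//400) mod 7 = (2010 + 502 - 20 + 5) mod 7 = 2497 mod 7 = 5 -> Saturday (Mon=0 ... Sun=6)
Days before September (Jan-Aug): 243; September 1 index = (5 + 243) mod 7 = 3 -> Thursday
First Tuesday is September 6
Tuesdays: 6, 13, 20, 27

4 Tuesdays


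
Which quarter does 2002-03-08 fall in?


Month: March (month 3)
Q1: Jan-Mar, Q2: Apr-Jun, Q3: Jul-Sep, Q4: Oct-Dec

Q1


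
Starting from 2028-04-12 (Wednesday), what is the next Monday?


Current: Wednesday
Target: Monday
Days ahead: 5

Next Monday: 2028-04-17


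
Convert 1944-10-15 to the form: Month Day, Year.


ISO 1944-10-15 parses as year=1944, month=10, day=15
Month 10 -> October

October 15, 1944


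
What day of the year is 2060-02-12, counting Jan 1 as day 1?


Date: February 12, 2060
Days in months 1 through 1: 31
Plus 12 days in February

Day of year: 43


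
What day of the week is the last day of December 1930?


December 1930 has 31 days
Anchor: Jan 1, 1930. With p = 1930 - 1 = 1929: (p + p//4 - p//100 + p//400) mod 7 = (1929 + 482 - 19 + 4) mod 7 = 2396 mod 7 = 2 -> Wednesday (Mon=0 ... Sun=6)
Days before December (Jan-Nov): 334; December 1 index = (2 + 334) mod 7 = 0 -> Monday
Last day offset: 31 - 1 = 30 days
Weekday index = (0 + 30) mod 7 = 2

Wednesday, December 31


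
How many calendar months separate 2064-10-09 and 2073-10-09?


From October 2064 to October 2073
9 years * 12 = 108 months = 108

108 months


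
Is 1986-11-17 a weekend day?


Anchor: Jan 1, 1986. With p = 1986 - 1 = 1985: (p + p//4 - p//100 + p//400) mod 7 = (1985 + 496 - 19 + 4) mod 7 = 2466 mod 7 = 2 -> Wednesday (Mon=0 ... Sun=6)
Day of year: 321; offset = 320
Weekday index = (2 + 320) mod 7 = 0 -> Monday
Weekend days: Saturday, Sunday

No


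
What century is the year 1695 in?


Century = (year - 1) // 100 + 1
= (1695 - 1) // 100 + 1
= 1694 // 100 + 1
= 16 + 1

17th century


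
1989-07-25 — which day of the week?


Date: July 25, 1989
Anchor: Jan 1, 1989. With p = 1989 - 1 = 1988: (p + p//4 - p//100 + p//400) mod 7 = (1988 + 497 - 19 + 4) mod 7 = 2470 mod 7 = 6 -> Sunday (Mon=0 ... Sun=6)
Days before July (Jan-Jun): 181; offset = 181 + 25 - 1 = 205
Weekday index = (6 + 205) mod 7 = 1

Day of the week: Tuesday


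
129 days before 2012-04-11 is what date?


Start: 2012-04-11, subtract 129 days
Back 11 days from April 11 reaches March 31, 2012 -> 118 left
March 2012 has 31 days -> back to February 29, 2012 -> 87 left
February 2012 has 29 days -> back to January 31, 2012 -> 58 left
January 2012 has 31 days -> back to December 31, 2011 -> 27 left
December 2011: 31 - 27 = 4 -> lands on December 4

Result: 2011-12-04


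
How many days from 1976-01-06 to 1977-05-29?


From 1976-01-06 to 1977-05-29
1976-01-06: day of year = 6
1977-05-29: days before May = 31 + 28 + 31 + 30 = 120 (1977 is not a leap year); day of year = 120 + 29 = 149
Rest of 1976: 366 - 6 = 360
Total = 360 + 149 = 509

509 days


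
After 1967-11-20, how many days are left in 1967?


Day of year: 324 of 365
Remaining = 365 - 324

41 days


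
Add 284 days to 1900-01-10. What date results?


Start: 1900-01-10, add 284 days
January 1900 has 31 days: 31 - 10 = 21 days to January 31 -> 263 left
February 1900 has 28 days -> 235 left
March 1900 has 31 days -> 204 left
April 1900 has 30 days -> 174 left
May 1900 has 31 days -> 143 left
June 1900 has 30 days -> 113 left
July 1900 has 31 days -> 82 left
August 1900 has 31 days -> 51 left
September 1900 has 30 days -> 21 left
October 1900: 21 <= 31 -> lands on October 21

Result: 1900-10-21


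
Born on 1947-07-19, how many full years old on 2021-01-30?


Birth: 1947-07-19
Reference: 2021-01-30
Year difference: 2021 - 1947 = 74
Birthday not yet reached in 2021, subtract 1

73 years old


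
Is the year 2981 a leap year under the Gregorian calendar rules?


Gregorian leap year rule: divisible by 4, but not by 100, unless also by 400.
2981 is not divisible by 4 -> not a leap year

No


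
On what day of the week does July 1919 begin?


Target: July 1, 1919
Anchor: Jan 1, 1919. With p = 1919 - 1 = 1918: (p + p//4 - p//100 + p//400) mod 7 = (1918 + 479 - 19 + 4) mod 7 = 2382 mod 7 = 2 -> Wednesday (Mon=0 ... Sun=6)
Days before July (Jan-Jun): 181 days
Weekday index = (2 + 181) mod 7 = 1

Tuesday


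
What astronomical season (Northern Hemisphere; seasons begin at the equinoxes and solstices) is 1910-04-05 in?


Date: April 5
Astronomical Spring (approx.; exact equinox/solstice day varies by year): March 20 to June 20
April 5 falls within the Spring window

Spring


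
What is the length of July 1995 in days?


July 1995

31 days


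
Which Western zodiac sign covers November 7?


Date: November 7
Conventional tropical zodiac dates: Scorpio from October 23 onward; Sagittarius starts November 22
November 7 falls within the Scorpio range

Scorpio


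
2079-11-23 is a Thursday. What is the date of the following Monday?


Current: Thursday
Target: Monday
Days ahead: 4

Next Monday: 2079-11-27


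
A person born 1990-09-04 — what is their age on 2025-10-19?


Birth: 1990-09-04
Reference: 2025-10-19
Year difference: 2025 - 1990 = 35

35 years old


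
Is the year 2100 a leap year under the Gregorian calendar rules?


Gregorian leap year rule: divisible by 4, but not by 100, unless also by 400.
2100 is divisible by 100 but not 400 -> not a leap year

No


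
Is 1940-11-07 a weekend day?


Anchor: Jan 1, 1940. With p = 1940 - 1 = 1939: (p + p//4 - p//100 + p//400) mod 7 = (1939 + 484 - 19 + 4) mod 7 = 2408 mod 7 = 0 -> Monday (Mon=0 ... Sun=6)
Day of year: 312; offset = 311
Weekday index = (0 + 311) mod 7 = 3 -> Thursday
Weekend days: Saturday, Sunday

No


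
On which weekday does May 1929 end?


May 1929 has 31 days
Anchor: Jan 1, 1929. With p = 1929 - 1 = 1928: (p + p//4 - p//100 + p//400) mod 7 = (1928 + 482 - 19 + 4) mod 7 = 2395 mod 7 = 1 -> Tuesday (Mon=0 ... Sun=6)
Days before May (Jan-Apr): 120; May 1 index = (1 + 120) mod 7 = 2 -> Wednesday
Last day offset: 31 - 1 = 30 days
Weekday index = (2 + 30) mod 7 = 4

Friday, May 31


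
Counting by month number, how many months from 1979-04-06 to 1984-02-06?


From April 1979 to February 1984
5 years * 12 = 60 months, minus 2 months = 58

58 months


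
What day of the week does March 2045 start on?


Target: March 1, 2045
Anchor: Jan 1, 2045. With p = 2045 - 1 = 2044: (p + p//4 - p//100 + p//400) mod 7 = (2044 + 511 - 20 + 5) mod 7 = 2540 mod 7 = 6 -> Sunday (Mon=0 ... Sun=6)
Days before March (Jan-Feb): 59 days
Weekday index = (6 + 59) mod 7 = 2

Wednesday


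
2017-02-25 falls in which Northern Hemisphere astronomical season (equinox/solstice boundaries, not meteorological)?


Date: February 25
Astronomical Winter (approx.; exact equinox/solstice day varies by year): December 21 to March 19
February 25 falls within the Winter window

Winter


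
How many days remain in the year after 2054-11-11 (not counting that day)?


Day of year: 315 of 365
Remaining = 365 - 315

50 days


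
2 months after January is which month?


January is month 1
1 + 2 = 3

March


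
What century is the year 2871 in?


Century = (year - 1) // 100 + 1
= (2871 - 1) // 100 + 1
= 2870 // 100 + 1
= 28 + 1

29th century


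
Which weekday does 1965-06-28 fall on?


Date: June 28, 1965
Anchor: Jan 1, 1965. With p = 1965 - 1 = 1964: (p + p//4 - p//100 + p//400) mod 7 = (1964 + 491 - 19 + 4) mod 7 = 2440 mod 7 = 4 -> Friday (Mon=0 ... Sun=6)
Days before June (Jan-May): 151; offset = 151 + 28 - 1 = 178
Weekday index = (4 + 178) mod 7 = 0

Day of the week: Monday


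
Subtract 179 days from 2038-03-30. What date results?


Start: 2038-03-30, subtract 179 days
Back 30 days from March 30 reaches February 28, 2038 -> 149 left
February 2038 has 28 days -> back to January 31, 2038 -> 121 left
January 2038 has 31 days -> back to December 31, 2037 -> 90 left
December 2037 has 31 days -> back to November 30, 2037 -> 59 left
November 2037 has 30 days -> back to October 31, 2037 -> 29 left
October 2037: 31 - 29 = 2 -> lands on October 2

Result: 2037-10-02


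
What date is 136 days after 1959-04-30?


Start: 1959-04-30, add 136 days
April 30 is the last day of April 1959 -> 136 left
May 1959 has 31 days -> 105 left
June 1959 has 30 days -> 75 left
July 1959 has 31 days -> 44 left
August 1959 has 31 days -> 13 left
September 1959: 13 <= 30 -> lands on September 13

Result: 1959-09-13


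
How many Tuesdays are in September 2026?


September 2026 has 30 days
Anchor: Jan 1, 2026. With p = 2026 - 1 = 2025: (p + p//4 - p//100 + p//400) mod 7 = (2025 + 506 - 20 + 5) mod 7 = 2516 mod 7 = 3 -> Thursday (Mon=0 ... Sun=6)
Days before September (Jan-Aug): 243; September 1 index = (3 + 243) mod 7 = 1 -> Tuesday
First Tuesday is September 1
Tuesdays: 1, 8, 15, 22, 29

5 Tuesdays


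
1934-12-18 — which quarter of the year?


Month: December (month 12)
Q1: Jan-Mar, Q2: Apr-Jun, Q3: Jul-Sep, Q4: Oct-Dec

Q4


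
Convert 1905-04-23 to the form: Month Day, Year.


ISO 1905-04-23 parses as year=1905, month=04, day=23
Month 4 -> April

April 23, 1905


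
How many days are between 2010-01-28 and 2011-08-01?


From 2010-01-28 to 2011-08-01
2010-01-28: day of year = 28
2011-08-01: days before August = 31 + 28 + 31 + 30 + 31 + 30 + 31 = 212 (2011 is not a leap year); day of year = 212 + 1 = 213
Rest of 2010: 365 - 28 = 337
Total = 337 + 213 = 550

550 days


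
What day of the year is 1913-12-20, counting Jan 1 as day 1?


Date: December 20, 1913
Days in months 1 through 11: 334
Plus 20 days in December

Day of year: 354


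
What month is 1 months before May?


May is month 5
5 - 1 = 4

April


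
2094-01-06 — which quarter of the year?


Month: January (month 1)
Q1: Jan-Mar, Q2: Apr-Jun, Q3: Jul-Sep, Q4: Oct-Dec

Q1


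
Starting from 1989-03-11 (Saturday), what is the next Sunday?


Current: Saturday
Target: Sunday
Days ahead: 1

Next Sunday: 1989-03-12


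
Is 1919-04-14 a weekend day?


Anchor: Jan 1, 1919. With p = 1919 - 1 = 1918: (p + p//4 - p//100 + p//400) mod 7 = (1918 + 479 - 19 + 4) mod 7 = 2382 mod 7 = 2 -> Wednesday (Mon=0 ... Sun=6)
Day of year: 104; offset = 103
Weekday index = (2 + 103) mod 7 = 0 -> Monday
Weekend days: Saturday, Sunday

No


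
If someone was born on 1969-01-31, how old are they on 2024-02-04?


Birth: 1969-01-31
Reference: 2024-02-04
Year difference: 2024 - 1969 = 55

55 years old


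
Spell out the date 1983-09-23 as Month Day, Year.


ISO 1983-09-23 parses as year=1983, month=09, day=23
Month 9 -> September

September 23, 1983


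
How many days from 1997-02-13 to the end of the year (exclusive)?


Day of year: 44 of 365
Remaining = 365 - 44

321 days


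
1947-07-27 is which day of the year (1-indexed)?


Date: July 27, 1947
Days in months 1 through 6: 181
Plus 27 days in July

Day of year: 208


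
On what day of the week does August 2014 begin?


Target: August 1, 2014
Anchor: Jan 1, 2014. With p = 2014 - 1 = 2013: (p + p//4 - p//100 + p//400) mod 7 = (2013 + 503 - 20 + 5) mod 7 = 2501 mod 7 = 2 -> Wednesday (Mon=0 ... Sun=6)
Days before August (Jan-Jul): 212 days
Weekday index = (2 + 212) mod 7 = 4

Friday


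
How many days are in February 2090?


February 2090 (leap year: no)

28 days


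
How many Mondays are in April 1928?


April 1928 has 30 days
Anchor: Jan 1, 1928. With p = 1928 - 1 = 1927: (p + p//4 - p//100 + p//400) mod 7 = (1927 + 481 - 19 + 4) mod 7 = 2393 mod 7 = 6 -> Sunday (Mon=0 ... Sun=6)
Days before April (Jan-Mar): 91; April 1 index = (6 + 91) mod 7 = 6 -> Sunday
First Monday is April 2
Mondays: 2, 9, 16, 23, 30

5 Mondays


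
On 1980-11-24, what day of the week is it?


Date: November 24, 1980
Anchor: Jan 1, 1980. With p = 1980 - 1 = 1979: (p + p//4 - p//100 + p//400) mod 7 = (1979 + 494 - 19 + 4) mod 7 = 2458 mod 7 = 1 -> Tuesday (Mon=0 ... Sun=6)
Days before November (Jan-Oct): 305; offset = 305 + 24 - 1 = 328
Weekday index = (1 + 328) mod 7 = 0

Day of the week: Monday


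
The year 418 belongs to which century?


Century = (year - 1) // 100 + 1
= (418 - 1) // 100 + 1
= 417 // 100 + 1
= 4 + 1

5th century


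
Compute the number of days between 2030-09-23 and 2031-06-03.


From 2030-09-23 to 2031-06-03
2030-09-23: days before September = 31 + 28 + 31 + 30 + 31 + 30 + 31 + 31 = 243 (2030 is not a leap year); day of year = 243 + 23 = 266
2031-06-03: days before June = 31 + 28 + 31 + 30 + 31 = 151 (2031 is not a leap year); day of year = 151 + 3 = 154
Rest of 2030: 365 - 266 = 99
Total = 99 + 154 = 253

253 days


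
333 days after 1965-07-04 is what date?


Start: 1965-07-04, add 333 days
July 1965 has 31 days: 31 - 4 = 27 days to July 31 -> 306 left
August 1965 has 31 days -> 275 left
September 1965 has 30 days -> 245 left
October 1965 has 31 days -> 214 left
November 1965 has 30 days -> 184 left
December 1965 has 31 days -> 153 left
January 1966 has 31 days -> 122 left
February 1966 has 28 days -> 94 left
March 1966 has 31 days -> 63 left
April 1966 has 30 days -> 33 left
May 1966 has 31 days -> 2 left
June 1966: 2 <= 30 -> lands on June 2

Result: 1966-06-02


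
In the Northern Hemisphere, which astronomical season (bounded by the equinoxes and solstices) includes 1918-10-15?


Date: October 15
Astronomical Autumn (approx.; exact equinox/solstice day varies by year): September 22 to December 20
October 15 falls within the Autumn window

Autumn


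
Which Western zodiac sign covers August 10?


Date: August 10
Conventional tropical zodiac dates: Leo from July 23 onward; Virgo starts August 23
August 10 falls within the Leo range

Leo


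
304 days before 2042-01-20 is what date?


Start: 2042-01-20, subtract 304 days
Back 20 days from January 20 reaches December 31, 2041 -> 284 left
December 2041 has 31 days -> back to November 30, 2041 -> 253 left
November 2041 has 30 days -> back to October 31, 2041 -> 223 left
October 2041 has 31 days -> back to September 30, 2041 -> 192 left
September 2041 has 30 days -> back to August 31, 2041 -> 162 left
August 2041 has 31 days -> back to July 31, 2041 -> 131 left
July 2041 has 31 days -> back to June 30, 2041 -> 100 left
June 2041 has 30 days -> back to May 31, 2041 -> 70 left
May 2041 has 31 days -> back to April 30, 2041 -> 39 left
April 2041 has 30 days -> back to March 31, 2041 -> 9 left
March 2041: 31 - 9 = 22 -> lands on March 22

Result: 2041-03-22


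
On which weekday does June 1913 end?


June 1913 has 30 days
Anchor: Jan 1, 1913. With p = 1913 - 1 = 1912: (p + p//4 - p//100 + p//400) mod 7 = (1912 + 478 - 19 + 4) mod 7 = 2375 mod 7 = 2 -> Wednesday (Mon=0 ... Sun=6)
Days before June (Jan-May): 151; June 1 index = (2 + 151) mod 7 = 6 -> Sunday
Last day offset: 30 - 1 = 29 days
Weekday index = (6 + 29) mod 7 = 0

Monday, June 30


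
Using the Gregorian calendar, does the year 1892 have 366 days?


Gregorian leap year rule: divisible by 4, but not by 100, unless also by 400.
1892 is divisible by 4 but not 100 -> leap year

Yes


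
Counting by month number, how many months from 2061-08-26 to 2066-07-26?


From August 2061 to July 2066
5 years * 12 = 60 months, minus 1 month = 59

59 months


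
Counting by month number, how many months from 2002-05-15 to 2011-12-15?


From May 2002 to December 2011
9 years * 12 = 108 months, plus 7 months = 115

115 months


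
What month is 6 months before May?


May is month 5
5 - 6 = -1; wrap: -1 + 12 = 11

November


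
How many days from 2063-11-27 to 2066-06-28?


From 2063-11-27 to 2066-06-28
2063-11-27: days before November = 31 + 28 + 31 + 30 + 31 + 30 + 31 + 31 + 30 + 31 = 304 (2063 is not a leap year); day of year = 304 + 27 = 331
2066-06-28: days before June = 31 + 28 + 31 + 30 + 31 = 151 (2066 is not a leap year); day of year = 151 + 28 = 179
Rest of 2063: 365 - 331 = 34
Full years 2064 (366), 2065 (365): 731
Total = 34 + 731 + 179 = 944

944 days


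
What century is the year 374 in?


Century = (year - 1) // 100 + 1
= (374 - 1) // 100 + 1
= 373 // 100 + 1
= 3 + 1

4th century


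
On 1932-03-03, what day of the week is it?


Date: March 3, 1932
Anchor: Jan 1, 1932. With p = 1932 - 1 = 1931: (p + p//4 - p//100 + p//400) mod 7 = (1931 + 482 - 19 + 4) mod 7 = 2398 mod 7 = 4 -> Friday (Mon=0 ... Sun=6)
Days before March (Jan-Feb): 60; offset = 60 + 3 - 1 = 62
Weekday index = (4 + 62) mod 7 = 3

Day of the week: Thursday


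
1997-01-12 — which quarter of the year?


Month: January (month 1)
Q1: Jan-Mar, Q2: Apr-Jun, Q3: Jul-Sep, Q4: Oct-Dec

Q1


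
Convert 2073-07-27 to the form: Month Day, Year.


ISO 2073-07-27 parses as year=2073, month=07, day=27
Month 7 -> July

July 27, 2073


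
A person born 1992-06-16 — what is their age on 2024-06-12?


Birth: 1992-06-16
Reference: 2024-06-12
Year difference: 2024 - 1992 = 32
Birthday not yet reached in 2024, subtract 1

31 years old


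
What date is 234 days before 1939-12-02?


Start: 1939-12-02, subtract 234 days
Back 2 days from December 2 reaches November 30, 1939 -> 232 left
November 1939 has 30 days -> back to October 31, 1939 -> 202 left
October 1939 has 31 days -> back to September 30, 1939 -> 171 left
September 1939 has 30 days -> back to August 31, 1939 -> 141 left
August 1939 has 31 days -> back to July 31, 1939 -> 110 left
July 1939 has 31 days -> back to June 30, 1939 -> 79 left
June 1939 has 30 days -> back to May 31, 1939 -> 49 left
May 1939 has 31 days -> back to April 30, 1939 -> 18 left
April 1939: 30 - 18 = 12 -> lands on April 12

Result: 1939-04-12


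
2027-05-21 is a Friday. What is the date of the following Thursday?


Current: Friday
Target: Thursday
Days ahead: 6

Next Thursday: 2027-05-27


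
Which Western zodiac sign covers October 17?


Date: October 17
Conventional tropical zodiac dates: Libra from September 23 onward; Scorpio starts October 23
October 17 falls within the Libra range

Libra


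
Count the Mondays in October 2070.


October 2070 has 31 days
Anchor: Jan 1, 2070. With p = 2070 - 1 = 2069: (p + p//4 - p//100 + p//400) mod 7 = (2069 + 517 - 20 + 5) mod 7 = 2571 mod 7 = 2 -> Wednesday (Mon=0 ... Sun=6)
Days before October (Jan-Sep): 273; October 1 index = (2 + 273) mod 7 = 2 -> Wednesday
First Monday is October 6
Mondays: 6, 13, 20, 27

4 Mondays


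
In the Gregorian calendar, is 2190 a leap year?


Gregorian leap year rule: divisible by 4, but not by 100, unless also by 400.
2190 is not divisible by 4 -> not a leap year

No


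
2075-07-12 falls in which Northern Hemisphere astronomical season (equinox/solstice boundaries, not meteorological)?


Date: July 12
Astronomical Summer (approx.; exact equinox/solstice day varies by year): June 21 to September 21
July 12 falls within the Summer window

Summer


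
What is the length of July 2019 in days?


July 2019

31 days


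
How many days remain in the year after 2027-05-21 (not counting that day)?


Day of year: 141 of 365
Remaining = 365 - 141

224 days


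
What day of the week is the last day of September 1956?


September 1956 has 30 days
Anchor: Jan 1, 1956. With p = 1956 - 1 = 1955: (p + p//4 - p//100 + p//400) mod 7 = (1955 + 488 - 19 + 4) mod 7 = 2428 mod 7 = 6 -> Sunday (Mon=0 ... Sun=6)
Days before September (Jan-Aug): 244; September 1 index = (6 + 244) mod 7 = 5 -> Saturday
Last day offset: 30 - 1 = 29 days
Weekday index = (5 + 29) mod 7 = 6

Sunday, September 30


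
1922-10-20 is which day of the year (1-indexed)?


Date: October 20, 1922
Days in months 1 through 9: 273
Plus 20 days in October

Day of year: 293


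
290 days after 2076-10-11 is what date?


Start: 2076-10-11, add 290 days
October 2076 has 31 days: 31 - 11 = 20 days to October 31 -> 270 left
November 2076 has 30 days -> 240 left
December 2076 has 31 days -> 209 left
January 2077 has 31 days -> 178 left
February 2077 has 28 days -> 150 left
March 2077 has 31 days -> 119 left
April 2077 has 30 days -> 89 left
May 2077 has 31 days -> 58 left
June 2077 has 30 days -> 28 left
July 2077: 28 <= 31 -> lands on July 28

Result: 2077-07-28


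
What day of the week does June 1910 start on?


Target: June 1, 1910
Anchor: Jan 1, 1910. With p = 1910 - 1 = 1909: (p + p//4 - p//100 + p//400) mod 7 = (1909 + 477 - 19 + 4) mod 7 = 2371 mod 7 = 5 -> Saturday (Mon=0 ... Sun=6)
Days before June (Jan-May): 151 days
Weekday index = (5 + 151) mod 7 = 2

Wednesday


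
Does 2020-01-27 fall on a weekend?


Anchor: Jan 1, 2020. With p = 2020 - 1 = 2019: (p + p//4 - p//100 + p//400) mod 7 = (2019 + 504 - 20 + 5) mod 7 = 2508 mod 7 = 2 -> Wednesday (Mon=0 ... Sun=6)
Day of year: 27; offset = 26
Weekday index = (2 + 26) mod 7 = 0 -> Monday
Weekend days: Saturday, Sunday

No


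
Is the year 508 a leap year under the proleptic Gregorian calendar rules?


Gregorian leap year rule: divisible by 4, but not by 100, unless also by 400.
508 is divisible by 4 but not 100 -> leap year

Yes


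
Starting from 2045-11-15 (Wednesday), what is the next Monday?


Current: Wednesday
Target: Monday
Days ahead: 5

Next Monday: 2045-11-20


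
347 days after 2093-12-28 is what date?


Start: 2093-12-28, add 347 days
December 2093 has 31 days: 31 - 28 = 3 days to December 31 -> 344 left
January 2094 has 31 days -> 313 left
February 2094 has 28 days -> 285 left
March 2094 has 31 days -> 254 left
April 2094 has 30 days -> 224 left
May 2094 has 31 days -> 193 left
June 2094 has 30 days -> 163 left
July 2094 has 31 days -> 132 left
August 2094 has 31 days -> 101 left
September 2094 has 30 days -> 71 left
October 2094 has 31 days -> 40 left
November 2094 has 30 days -> 10 left
December 2094: 10 <= 31 -> lands on December 10

Result: 2094-12-10


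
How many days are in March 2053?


March 2053

31 days


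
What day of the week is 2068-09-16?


Date: September 16, 2068
Anchor: Jan 1, 2068. With p = 2068 - 1 = 2067: (p + p//4 - p//100 + p//400) mod 7 = (2067 + 516 - 20 + 5) mod 7 = 2568 mod 7 = 6 -> Sunday (Mon=0 ... Sun=6)
Days before September (Jan-Aug): 244; offset = 244 + 16 - 1 = 259
Weekday index = (6 + 259) mod 7 = 6

Day of the week: Sunday


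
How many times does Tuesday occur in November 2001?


November 2001 has 30 days
Anchor: Jan 1, 2001. With p = 2001 - 1 = 2000: (p + p//4 - p//100 + p//400) mod 7 = (2000 + 500 - 20 + 5) mod 7 = 2485 mod 7 = 0 -> Monday (Mon=0 ... Sun=6)
Days before November (Jan-Oct): 304; November 1 index = (0 + 304) mod 7 = 3 -> Thursday
First Tuesday is November 6
Tuesdays: 6, 13, 20, 27

4 Tuesdays


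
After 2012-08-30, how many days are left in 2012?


Day of year: 243 of 366
Remaining = 366 - 243

123 days


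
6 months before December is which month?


December is month 12
12 - 6 = 6

June


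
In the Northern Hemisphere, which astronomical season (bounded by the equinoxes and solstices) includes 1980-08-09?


Date: August 9
Astronomical Summer (approx.; exact equinox/solstice day varies by year): June 21 to September 21
August 9 falls within the Summer window

Summer


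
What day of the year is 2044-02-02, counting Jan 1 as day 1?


Date: February 2, 2044
Days in months 1 through 1: 31
Plus 2 days in February

Day of year: 33


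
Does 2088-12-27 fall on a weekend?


Anchor: Jan 1, 2088. With p = 2088 - 1 = 2087: (p + p//4 - p//100 + p//400) mod 7 = (2087 + 521 - 20 + 5) mod 7 = 2593 mod 7 = 3 -> Thursday (Mon=0 ... Sun=6)
Day of year: 362; offset = 361
Weekday index = (3 + 361) mod 7 = 0 -> Monday
Weekend days: Saturday, Sunday

No


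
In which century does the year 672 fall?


Century = (year - 1) // 100 + 1
= (672 - 1) // 100 + 1
= 671 // 100 + 1
= 6 + 1

7th century


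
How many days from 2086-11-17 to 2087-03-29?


From 2086-11-17 to 2087-03-29
2086-11-17: days before November = 31 + 28 + 31 + 30 + 31 + 30 + 31 + 31 + 30 + 31 = 304 (2086 is not a leap year); day of year = 304 + 17 = 321
2087-03-29: days before March = 31 + 28 = 59 (2087 is not a leap year); day of year = 59 + 29 = 88
Rest of 2086: 365 - 321 = 44
Total = 44 + 88 = 132

132 days


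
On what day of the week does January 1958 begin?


Target: January 1, 1958
Anchor: Jan 1, 1958. With p = 1958 - 1 = 1957: (p + p//4 - p//100 + p//400) mod 7 = (1957 + 489 - 19 + 4) mod 7 = 2431 mod 7 = 2 -> Wednesday (Mon=0 ... Sun=6)
Offset from anchor: 0 days
Weekday index = (2 + 0) mod 7 = 2

Wednesday


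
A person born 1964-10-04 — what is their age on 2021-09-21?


Birth: 1964-10-04
Reference: 2021-09-21
Year difference: 2021 - 1964 = 57
Birthday not yet reached in 2021, subtract 1

56 years old


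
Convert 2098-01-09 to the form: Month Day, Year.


ISO 2098-01-09 parses as year=2098, month=01, day=09
Month 1 -> January

January 9, 2098


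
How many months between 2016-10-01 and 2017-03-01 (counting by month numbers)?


From October 2016 to March 2017
1 year * 12 = 12 months, minus 7 months = 5

5 months


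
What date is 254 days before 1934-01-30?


Start: 1934-01-30, subtract 254 days
Back 30 days from January 30 reaches December 31, 1933 -> 224 left
December 1933 has 31 days -> back to November 30, 1933 -> 193 left
November 1933 has 30 days -> back to October 31, 1933 -> 163 left
October 1933 has 31 days -> back to September 30, 1933 -> 132 left
September 1933 has 30 days -> back to August 31, 1933 -> 102 left
August 1933 has 31 days -> back to July 31, 1933 -> 71 left
July 1933 has 31 days -> back to June 30, 1933 -> 40 left
June 1933 has 30 days -> back to May 31, 1933 -> 10 left
May 1933: 31 - 10 = 21 -> lands on May 21

Result: 1933-05-21


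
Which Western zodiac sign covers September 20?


Date: September 20
Conventional tropical zodiac dates: Virgo from August 23 onward; Libra starts September 23
September 20 falls within the Virgo range

Virgo


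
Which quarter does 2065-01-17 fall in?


Month: January (month 1)
Q1: Jan-Mar, Q2: Apr-Jun, Q3: Jul-Sep, Q4: Oct-Dec

Q1


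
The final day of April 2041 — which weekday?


April 2041 has 30 days
Anchor: Jan 1, 2041. With p = 2041 - 1 = 2040: (p + p//4 - p//100 + p//400) mod 7 = (2040 + 510 - 20 + 5) mod 7 = 2535 mod 7 = 1 -> Tuesday (Mon=0 ... Sun=6)
Days before April (Jan-Mar): 90; April 1 index = (1 + 90) mod 7 = 0 -> Monday
Last day offset: 30 - 1 = 29 days
Weekday index = (0 + 29) mod 7 = 1

Tuesday, April 30


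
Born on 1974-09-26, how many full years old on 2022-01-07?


Birth: 1974-09-26
Reference: 2022-01-07
Year difference: 2022 - 1974 = 48
Birthday not yet reached in 2022, subtract 1

47 years old


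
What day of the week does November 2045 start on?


Target: November 1, 2045
Anchor: Jan 1, 2045. With p = 2045 - 1 = 2044: (p + p//4 - p//100 + p//400) mod 7 = (2044 + 511 - 20 + 5) mod 7 = 2540 mod 7 = 6 -> Sunday (Mon=0 ... Sun=6)
Days before November (Jan-Oct): 304 days
Weekday index = (6 + 304) mod 7 = 2

Wednesday


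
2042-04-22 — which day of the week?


Date: April 22, 2042
Anchor: Jan 1, 2042. With p = 2042 - 1 = 2041: (p + p//4 - p//100 + p//400) mod 7 = (2041 + 510 - 20 + 5) mod 7 = 2536 mod 7 = 2 -> Wednesday (Mon=0 ... Sun=6)
Days before April (Jan-Mar): 90; offset = 90 + 22 - 1 = 111
Weekday index = (2 + 111) mod 7 = 1

Day of the week: Tuesday


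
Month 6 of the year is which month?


Month 6 of 12

June


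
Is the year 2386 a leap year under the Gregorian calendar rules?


Gregorian leap year rule: divisible by 4, but not by 100, unless also by 400.
2386 is not divisible by 4 -> not a leap year

No


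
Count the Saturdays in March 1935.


March 1935 has 31 days
Anchor: Jan 1, 1935. With p = 1935 - 1 = 1934: (p + p//4 - p//100 + p//400) mod 7 = (1934 + 483 - 19 + 4) mod 7 = 2402 mod 7 = 1 -> Tuesday (Mon=0 ... Sun=6)
Days before March (Jan-Feb): 59; March 1 index = (1 + 59) mod 7 = 4 -> Friday
First Saturday is March 2
Saturdays: 2, 9, 16, 23, 30

5 Saturdays


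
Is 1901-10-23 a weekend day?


Anchor: Jan 1, 1901. With p = 1901 - 1 = 1900: (p + p//4 - p//100 + p//400) mod 7 = (1900 + 475 - 19 + 4) mod 7 = 2360 mod 7 = 1 -> Tuesday (Mon=0 ... Sun=6)
Day of year: 296; offset = 295
Weekday index = (1 + 295) mod 7 = 2 -> Wednesday
Weekend days: Saturday, Sunday

No


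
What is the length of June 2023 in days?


June 2023

30 days


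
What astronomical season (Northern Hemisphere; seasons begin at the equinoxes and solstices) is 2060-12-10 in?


Date: December 10
Astronomical Autumn (approx.; exact equinox/solstice day varies by year): September 22 to December 20
December 10 falls within the Autumn window

Autumn


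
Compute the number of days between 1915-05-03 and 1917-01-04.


From 1915-05-03 to 1917-01-04
1915-05-03: days before May = 31 + 28 + 31 + 30 = 120 (1915 is not a leap year); day of year = 120 + 3 = 123
1917-01-04: day of year = 4
Rest of 1915: 365 - 123 = 242
Full years 1916 (366): 366
Total = 242 + 366 + 4 = 612

612 days
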